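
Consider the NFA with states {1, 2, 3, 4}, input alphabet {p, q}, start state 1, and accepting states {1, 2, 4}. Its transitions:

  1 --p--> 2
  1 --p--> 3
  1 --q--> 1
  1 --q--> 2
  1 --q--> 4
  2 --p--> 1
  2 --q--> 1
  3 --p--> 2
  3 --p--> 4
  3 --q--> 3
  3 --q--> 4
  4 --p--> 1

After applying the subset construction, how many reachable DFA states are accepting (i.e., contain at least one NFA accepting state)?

6

Start state of the DFA: {1}.
{1} --p--> {2, 3}  [new]
{1} --q--> {1, 2, 4}  [new]
{2, 3} --p--> {1, 2, 4}  [seen]
{2, 3} --q--> {1, 3, 4}  [new]
{1, 2, 4} --p--> {1, 2, 3}  [new]
{1, 2, 4} --q--> {1, 2, 4}  [seen]
{1, 3, 4} --p--> {1, 2, 3, 4}  [new]
{1, 3, 4} --q--> {1, 2, 3, 4}  [seen]
{1, 2, 3} --p--> {1, 2, 3, 4}  [seen]
{1, 2, 3} --q--> {1, 2, 3, 4}  [seen]
{1, 2, 3, 4} --p--> {1, 2, 3, 4}  [seen]
{1, 2, 3, 4} --q--> {1, 2, 3, 4}  [seen]
Reachable DFA states: {1}, {2, 3}, {1, 2, 4}, {1, 3, 4}, {1, 2, 3}, {1, 2, 3, 4}.
Accepting DFA states (contain an NFA accepting state): {1}, {2, 3}, {1, 2, 4}, {1, 3, 4}, {1, 2, 3}, {1, 2, 3, 4}.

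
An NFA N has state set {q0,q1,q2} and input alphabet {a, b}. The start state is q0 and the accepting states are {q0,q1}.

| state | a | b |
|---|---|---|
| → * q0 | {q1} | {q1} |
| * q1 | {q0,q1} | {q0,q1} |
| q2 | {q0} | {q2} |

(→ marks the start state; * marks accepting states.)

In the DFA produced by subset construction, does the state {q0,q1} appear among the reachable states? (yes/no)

Start state of the DFA: {q0}.
{q0} --a--> {q1}  [new]
{q0} --b--> {q1}  [seen]
{q1} --a--> {q0,q1}  [new]
{q1} --b--> {q0,q1}  [seen]
{q0,q1} --a--> {q0,q1}  [seen]
{q0,q1} --b--> {q0,q1}  [seen]
Reachable DFA states: {q0}, {q1}, {q0,q1}.
{q0,q1} is among them.

yes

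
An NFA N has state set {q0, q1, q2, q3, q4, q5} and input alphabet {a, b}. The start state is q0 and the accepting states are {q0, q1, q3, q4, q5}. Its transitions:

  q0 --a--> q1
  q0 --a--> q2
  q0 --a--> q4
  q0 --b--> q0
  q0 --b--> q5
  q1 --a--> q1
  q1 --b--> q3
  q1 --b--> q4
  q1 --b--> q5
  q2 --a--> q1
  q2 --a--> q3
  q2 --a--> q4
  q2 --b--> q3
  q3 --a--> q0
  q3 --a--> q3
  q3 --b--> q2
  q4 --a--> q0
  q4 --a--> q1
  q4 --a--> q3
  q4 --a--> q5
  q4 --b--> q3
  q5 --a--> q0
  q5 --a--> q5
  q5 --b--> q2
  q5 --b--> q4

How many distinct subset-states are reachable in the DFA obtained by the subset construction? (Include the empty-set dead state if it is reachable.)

Start state of the DFA: {q0}.
{q0} --a--> {q1, q2, q4}  [new]
{q0} --b--> {q0, q5}  [new]
{q1, q2, q4} --a--> {q0, q1, q3, q4, q5}  [new]
{q1, q2, q4} --b--> {q3, q4, q5}  [new]
{q0, q5} --a--> {q0, q1, q2, q4, q5}  [new]
{q0, q5} --b--> {q0, q2, q4, q5}  [new]
{q0, q1, q3, q4, q5} --a--> {q0, q1, q2, q3, q4, q5}  [new]
{q0, q1, q3, q4, q5} --b--> {q0, q2, q3, q4, q5}  [new]
{q3, q4, q5} --a--> {q0, q1, q3, q5}  [new]
{q3, q4, q5} --b--> {q2, q3, q4}  [new]
{q0, q1, q2, q4, q5} --a--> {q0, q1, q2, q3, q4, q5}  [seen]
{q0, q1, q2, q4, q5} --b--> {q0, q2, q3, q4, q5}  [seen]
{q0, q2, q4, q5} --a--> {q0, q1, q2, q3, q4, q5}  [seen]
{q0, q2, q4, q5} --b--> {q0, q2, q3, q4, q5}  [seen]
{q0, q1, q2, q3, q4, q5} --a--> {q0, q1, q2, q3, q4, q5}  [seen]
{q0, q1, q2, q3, q4, q5} --b--> {q0, q2, q3, q4, q5}  [seen]
{q0, q2, q3, q4, q5} --a--> {q0, q1, q2, q3, q4, q5}  [seen]
{q0, q2, q3, q4, q5} --b--> {q0, q2, q3, q4, q5}  [seen]
{q0, q1, q3, q5} --a--> {q0, q1, q2, q3, q4, q5}  [seen]
{q0, q1, q3, q5} --b--> {q0, q2, q3, q4, q5}  [seen]
{q2, q3, q4} --a--> {q0, q1, q3, q4, q5}  [seen]
{q2, q3, q4} --b--> {q2, q3}  [new]
{q2, q3} --a--> {q0, q1, q3, q4}  [new]
{q2, q3} --b--> {q2, q3}  [seen]
{q0, q1, q3, q4} --a--> {q0, q1, q2, q3, q4, q5}  [seen]
{q0, q1, q3, q4} --b--> {q0, q2, q3, q4, q5}  [seen]
Reachable DFA states: {q0}, {q1, q2, q4}, {q0, q5}, {q0, q1, q3, q4, q5}, {q3, q4, q5}, {q0, q1, q2, q4, q5}, {q0, q2, q4, q5}, {q0, q1, q2, q3, q4, q5}, {q0, q2, q3, q4, q5}, {q0, q1, q3, q5}, {q2, q3, q4}, {q2, q3}, {q0, q1, q3, q4}.

13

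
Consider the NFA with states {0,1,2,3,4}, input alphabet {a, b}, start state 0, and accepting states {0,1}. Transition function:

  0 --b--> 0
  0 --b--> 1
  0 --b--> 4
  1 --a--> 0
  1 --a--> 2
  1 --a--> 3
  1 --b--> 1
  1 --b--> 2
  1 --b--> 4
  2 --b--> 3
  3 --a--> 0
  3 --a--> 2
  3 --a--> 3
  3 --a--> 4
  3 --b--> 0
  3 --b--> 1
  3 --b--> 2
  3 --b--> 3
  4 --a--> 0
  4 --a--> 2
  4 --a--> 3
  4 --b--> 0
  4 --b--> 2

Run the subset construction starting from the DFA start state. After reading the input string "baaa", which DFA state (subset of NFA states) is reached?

Start: {0}.
δ(0,b) = {0,1,4}.
Union: {0,1,4}.
After b: {0,1,4}.
δ(0,a) = ∅; δ(1,a) = {0,2,3}; δ(4,a) = {0,2,3}.
Union: {0,2,3}.
After a: {0,2,3}.
δ(0,a) = ∅; δ(2,a) = ∅; δ(3,a) = {0,2,3,4}.
Union: {0,2,3,4}.
After a: {0,2,3,4}.
δ(0,a) = ∅; δ(2,a) = ∅; δ(3,a) = {0,2,3,4}; δ(4,a) = {0,2,3}.
Union: {0,2,3,4}.
After a: {0,2,3,4}.

{0,2,3,4}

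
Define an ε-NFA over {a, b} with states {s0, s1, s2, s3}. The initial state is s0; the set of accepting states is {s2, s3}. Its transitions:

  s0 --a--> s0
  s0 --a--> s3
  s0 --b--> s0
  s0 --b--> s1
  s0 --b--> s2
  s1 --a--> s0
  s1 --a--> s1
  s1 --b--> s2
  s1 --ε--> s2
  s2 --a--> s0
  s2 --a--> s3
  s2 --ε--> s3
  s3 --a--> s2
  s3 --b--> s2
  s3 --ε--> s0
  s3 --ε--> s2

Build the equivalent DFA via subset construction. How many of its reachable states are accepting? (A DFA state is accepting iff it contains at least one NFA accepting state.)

Start state of the DFA: {s0} (ε-closure of the NFA start).
{s0} --a--> {s0, s2, s3}  [new]
{s0} --b--> {s0, s1, s2, s3}  [new]
{s0, s2, s3} --a--> {s0, s2, s3}  [seen]
{s0, s2, s3} --b--> {s0, s1, s2, s3}  [seen]
{s0, s1, s2, s3} --a--> {s0, s1, s2, s3}  [seen]
{s0, s1, s2, s3} --b--> {s0, s1, s2, s3}  [seen]
Reachable DFA states: {s0}, {s0, s2, s3}, {s0, s1, s2, s3}.
Accepting DFA states (contain an NFA accepting state): {s0, s2, s3}, {s0, s1, s2, s3}.

2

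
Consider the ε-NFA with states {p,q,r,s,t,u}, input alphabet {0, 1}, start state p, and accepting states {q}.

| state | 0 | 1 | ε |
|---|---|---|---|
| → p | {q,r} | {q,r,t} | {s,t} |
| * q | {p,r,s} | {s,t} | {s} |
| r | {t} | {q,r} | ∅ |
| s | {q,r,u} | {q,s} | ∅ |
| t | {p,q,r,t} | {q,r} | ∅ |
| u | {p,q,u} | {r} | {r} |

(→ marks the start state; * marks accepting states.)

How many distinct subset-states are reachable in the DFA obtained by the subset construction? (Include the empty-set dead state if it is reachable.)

3

Start state of the DFA: {p,s,t} (ε-closure of the NFA start).
{p,s,t} --0--> {p,q,r,s,t,u}  [new]
{p,s,t} --1--> {q,r,s,t}  [new]
{p,q,r,s,t,u} --0--> {p,q,r,s,t,u}  [seen]
{p,q,r,s,t,u} --1--> {q,r,s,t}  [seen]
{q,r,s,t} --0--> {p,q,r,s,t,u}  [seen]
{q,r,s,t} --1--> {q,r,s,t}  [seen]
Reachable DFA states: {p,s,t}, {p,q,r,s,t,u}, {q,r,s,t}.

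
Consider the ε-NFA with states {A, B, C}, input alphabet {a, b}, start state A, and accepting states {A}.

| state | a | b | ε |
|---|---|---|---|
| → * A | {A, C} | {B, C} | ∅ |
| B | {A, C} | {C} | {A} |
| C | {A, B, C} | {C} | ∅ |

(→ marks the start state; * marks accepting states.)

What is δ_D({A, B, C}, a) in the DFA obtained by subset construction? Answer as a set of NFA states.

δ(A,a) = {A, C}; δ(B,a) = {A, C}; δ(C,a) = {A, B, C}.
Union: {A, B, C}.

{A, B, C}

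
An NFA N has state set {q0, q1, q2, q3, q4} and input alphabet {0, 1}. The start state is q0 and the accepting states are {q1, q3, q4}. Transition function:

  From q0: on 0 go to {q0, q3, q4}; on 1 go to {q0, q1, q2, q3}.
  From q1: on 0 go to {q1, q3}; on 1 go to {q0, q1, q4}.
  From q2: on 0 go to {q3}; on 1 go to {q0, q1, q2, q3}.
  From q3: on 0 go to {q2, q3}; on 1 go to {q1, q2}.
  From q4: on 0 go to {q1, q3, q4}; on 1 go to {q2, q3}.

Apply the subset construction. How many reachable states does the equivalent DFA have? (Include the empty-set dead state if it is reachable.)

Start state of the DFA: {q0}.
{q0} --0--> {q0, q3, q4}  [new]
{q0} --1--> {q0, q1, q2, q3}  [new]
{q0, q3, q4} --0--> {q0, q1, q2, q3, q4}  [new]
{q0, q3, q4} --1--> {q0, q1, q2, q3}  [seen]
{q0, q1, q2, q3} --0--> {q0, q1, q2, q3, q4}  [seen]
{q0, q1, q2, q3} --1--> {q0, q1, q2, q3, q4}  [seen]
{q0, q1, q2, q3, q4} --0--> {q0, q1, q2, q3, q4}  [seen]
{q0, q1, q2, q3, q4} --1--> {q0, q1, q2, q3, q4}  [seen]
Reachable DFA states: {q0}, {q0, q3, q4}, {q0, q1, q2, q3}, {q0, q1, q2, q3, q4}.

4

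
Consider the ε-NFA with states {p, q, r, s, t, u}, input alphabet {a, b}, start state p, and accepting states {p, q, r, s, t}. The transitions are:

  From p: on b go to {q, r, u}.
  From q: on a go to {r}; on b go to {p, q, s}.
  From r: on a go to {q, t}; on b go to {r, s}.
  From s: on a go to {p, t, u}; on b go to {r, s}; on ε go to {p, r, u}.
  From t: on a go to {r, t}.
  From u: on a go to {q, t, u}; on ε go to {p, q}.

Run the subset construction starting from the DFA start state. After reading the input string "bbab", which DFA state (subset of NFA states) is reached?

{p, q, r, s, u}

Start: {p}.
δ(p,b) = {q, r, u}.
Union: {q, r, u}.
ε-closure gives {p, q, r, u}.
After b: {p, q, r, u}.
δ(p,b) = {q, r, u}; δ(q,b) = {p, q, s}; δ(r,b) = {r, s}; δ(u,b) = ∅.
Union: {p, q, r, s, u}.
After b: {p, q, r, s, u}.
δ(p,a) = ∅; δ(q,a) = {r}; δ(r,a) = {q, t}; δ(s,a) = {p, t, u}; δ(u,a) = {q, t, u}.
Union: {p, q, r, t, u}.
After a: {p, q, r, t, u}.
δ(p,b) = {q, r, u}; δ(q,b) = {p, q, s}; δ(r,b) = {r, s}; δ(t,b) = ∅; δ(u,b) = ∅.
Union: {p, q, r, s, u}.
After b: {p, q, r, s, u}.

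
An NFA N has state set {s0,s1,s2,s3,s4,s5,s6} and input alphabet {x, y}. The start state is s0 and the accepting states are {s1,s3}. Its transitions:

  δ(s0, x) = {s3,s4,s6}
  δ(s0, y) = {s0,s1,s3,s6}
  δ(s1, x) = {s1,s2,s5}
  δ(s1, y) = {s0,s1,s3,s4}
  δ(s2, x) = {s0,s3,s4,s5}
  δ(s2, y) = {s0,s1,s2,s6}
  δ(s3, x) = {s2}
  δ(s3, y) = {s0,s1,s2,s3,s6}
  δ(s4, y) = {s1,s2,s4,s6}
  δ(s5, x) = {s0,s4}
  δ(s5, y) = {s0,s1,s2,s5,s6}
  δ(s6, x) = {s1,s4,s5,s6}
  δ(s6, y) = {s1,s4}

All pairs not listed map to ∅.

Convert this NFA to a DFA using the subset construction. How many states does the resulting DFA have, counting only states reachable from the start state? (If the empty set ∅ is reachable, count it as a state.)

Start state of the DFA: {s0}.
{s0} --x--> {s3,s4,s6}  [new]
{s0} --y--> {s0,s1,s3,s6}  [new]
{s3,s4,s6} --x--> {s1,s2,s4,s5,s6}  [new]
{s3,s4,s6} --y--> {s0,s1,s2,s3,s4,s6}  [new]
{s0,s1,s3,s6} --x--> {s1,s2,s3,s4,s5,s6}  [new]
{s0,s1,s3,s6} --y--> {s0,s1,s2,s3,s4,s6}  [seen]
{s1,s2,s4,s5,s6} --x--> {s0,s1,s2,s3,s4,s5,s6}  [new]
{s1,s2,s4,s5,s6} --y--> {s0,s1,s2,s3,s4,s5,s6}  [seen]
{s0,s1,s2,s3,s4,s6} --x--> {s0,s1,s2,s3,s4,s5,s6}  [seen]
{s0,s1,s2,s3,s4,s6} --y--> {s0,s1,s2,s3,s4,s6}  [seen]
{s1,s2,s3,s4,s5,s6} --x--> {s0,s1,s2,s3,s4,s5,s6}  [seen]
{s1,s2,s3,s4,s5,s6} --y--> {s0,s1,s2,s3,s4,s5,s6}  [seen]
{s0,s1,s2,s3,s4,s5,s6} --x--> {s0,s1,s2,s3,s4,s5,s6}  [seen]
{s0,s1,s2,s3,s4,s5,s6} --y--> {s0,s1,s2,s3,s4,s5,s6}  [seen]
Reachable DFA states: {s0}, {s3,s4,s6}, {s0,s1,s3,s6}, {s1,s2,s4,s5,s6}, {s0,s1,s2,s3,s4,s6}, {s1,s2,s3,s4,s5,s6}, {s0,s1,s2,s3,s4,s5,s6}.

7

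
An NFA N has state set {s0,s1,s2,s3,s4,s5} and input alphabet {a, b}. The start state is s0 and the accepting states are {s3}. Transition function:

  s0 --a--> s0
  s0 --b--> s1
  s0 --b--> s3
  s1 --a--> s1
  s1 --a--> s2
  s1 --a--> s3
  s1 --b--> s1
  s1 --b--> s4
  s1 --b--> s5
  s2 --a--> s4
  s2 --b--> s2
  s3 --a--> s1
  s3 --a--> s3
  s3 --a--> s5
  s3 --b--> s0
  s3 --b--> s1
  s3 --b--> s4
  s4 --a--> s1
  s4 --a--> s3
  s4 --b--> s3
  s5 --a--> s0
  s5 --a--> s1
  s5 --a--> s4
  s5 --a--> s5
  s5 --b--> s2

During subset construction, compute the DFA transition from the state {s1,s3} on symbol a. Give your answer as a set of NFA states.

δ(s1,a) = {s1,s2,s3}; δ(s3,a) = {s1,s3,s5}.
Union: {s1,s2,s3,s5}.

{s1,s2,s3,s5}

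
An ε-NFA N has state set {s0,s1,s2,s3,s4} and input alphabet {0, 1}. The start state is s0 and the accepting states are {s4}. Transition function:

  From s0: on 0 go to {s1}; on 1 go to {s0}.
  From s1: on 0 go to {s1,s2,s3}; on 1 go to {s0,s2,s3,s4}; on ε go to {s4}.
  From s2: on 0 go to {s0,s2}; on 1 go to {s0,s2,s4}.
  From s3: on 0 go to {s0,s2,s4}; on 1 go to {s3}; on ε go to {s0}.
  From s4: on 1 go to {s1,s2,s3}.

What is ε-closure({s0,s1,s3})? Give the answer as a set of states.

{s0,s1,s3,s4}

Begin with {s0,s1,s3}.
s1 →ε {s4}; add s4.
ε-closure = {s0,s1,s3,s4}.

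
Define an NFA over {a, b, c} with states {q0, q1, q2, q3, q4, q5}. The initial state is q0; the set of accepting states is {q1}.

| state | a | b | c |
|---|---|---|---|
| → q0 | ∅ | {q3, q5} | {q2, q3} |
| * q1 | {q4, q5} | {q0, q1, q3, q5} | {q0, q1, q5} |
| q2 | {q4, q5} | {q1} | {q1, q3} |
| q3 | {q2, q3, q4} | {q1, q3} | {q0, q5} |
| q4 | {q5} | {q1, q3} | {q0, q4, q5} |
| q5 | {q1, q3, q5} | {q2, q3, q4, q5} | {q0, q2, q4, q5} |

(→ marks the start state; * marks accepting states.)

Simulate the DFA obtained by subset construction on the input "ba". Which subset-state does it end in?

Start: {q0}.
δ(q0,b) = {q3, q5}.
Union: {q3, q5}.
After b: {q3, q5}.
δ(q3,a) = {q2, q3, q4}; δ(q5,a) = {q1, q3, q5}.
Union: {q1, q2, q3, q4, q5}.
After a: {q1, q2, q3, q4, q5}.

{q1, q2, q3, q4, q5}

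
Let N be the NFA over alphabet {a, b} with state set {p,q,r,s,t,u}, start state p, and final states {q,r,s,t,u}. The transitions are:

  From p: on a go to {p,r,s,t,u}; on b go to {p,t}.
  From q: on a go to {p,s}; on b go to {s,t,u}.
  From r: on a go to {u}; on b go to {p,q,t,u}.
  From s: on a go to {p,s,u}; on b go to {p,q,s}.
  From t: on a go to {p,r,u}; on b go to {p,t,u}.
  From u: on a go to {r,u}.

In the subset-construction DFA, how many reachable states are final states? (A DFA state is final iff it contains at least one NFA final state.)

4

Start state of the DFA: {p}.
{p} --a--> {p,r,s,t,u}  [new]
{p} --b--> {p,t}  [new]
{p,r,s,t,u} --a--> {p,r,s,t,u}  [seen]
{p,r,s,t,u} --b--> {p,q,s,t,u}  [new]
{p,t} --a--> {p,r,s,t,u}  [seen]
{p,t} --b--> {p,t,u}  [new]
{p,q,s,t,u} --a--> {p,r,s,t,u}  [seen]
{p,q,s,t,u} --b--> {p,q,s,t,u}  [seen]
{p,t,u} --a--> {p,r,s,t,u}  [seen]
{p,t,u} --b--> {p,t,u}  [seen]
Reachable DFA states: {p}, {p,r,s,t,u}, {p,t}, {p,q,s,t,u}, {p,t,u}.
Accepting DFA states (contain an NFA accepting state): {p,r,s,t,u}, {p,t}, {p,q,s,t,u}, {p,t,u}.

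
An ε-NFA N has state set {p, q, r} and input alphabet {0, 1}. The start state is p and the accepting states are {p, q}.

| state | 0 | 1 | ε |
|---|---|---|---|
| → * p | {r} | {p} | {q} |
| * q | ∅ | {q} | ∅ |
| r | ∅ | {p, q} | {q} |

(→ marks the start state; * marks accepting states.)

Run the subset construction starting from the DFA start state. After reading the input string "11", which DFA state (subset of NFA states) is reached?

Start: {p, q}.
δ(p,1) = {p}; δ(q,1) = {q}.
Union: {p, q}.
After 1: {p, q}.
δ(p,1) = {p}; δ(q,1) = {q}.
Union: {p, q}.
After 1: {p, q}.

{p, q}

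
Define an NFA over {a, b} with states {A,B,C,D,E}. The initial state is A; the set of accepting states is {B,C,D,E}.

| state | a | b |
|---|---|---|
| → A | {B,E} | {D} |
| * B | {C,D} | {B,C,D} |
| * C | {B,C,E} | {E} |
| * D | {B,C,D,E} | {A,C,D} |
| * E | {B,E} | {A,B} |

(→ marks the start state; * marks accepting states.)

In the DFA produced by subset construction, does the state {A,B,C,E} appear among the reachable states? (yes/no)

no

Start state of the DFA: {A}.
{A} --a--> {B,E}  [new]
{A} --b--> {D}  [new]
{B,E} --a--> {B,C,D,E}  [new]
{B,E} --b--> {A,B,C,D}  [new]
{D} --a--> {B,C,D,E}  [seen]
{D} --b--> {A,C,D}  [new]
{B,C,D,E} --a--> {B,C,D,E}  [seen]
{B,C,D,E} --b--> {A,B,C,D,E}  [new]
{A,B,C,D} --a--> {B,C,D,E}  [seen]
{A,B,C,D} --b--> {A,B,C,D,E}  [seen]
{A,C,D} --a--> {B,C,D,E}  [seen]
{A,C,D} --b--> {A,C,D,E}  [new]
{A,B,C,D,E} --a--> {B,C,D,E}  [seen]
{A,B,C,D,E} --b--> {A,B,C,D,E}  [seen]
{A,C,D,E} --a--> {B,C,D,E}  [seen]
{A,C,D,E} --b--> {A,B,C,D,E}  [seen]
Reachable DFA states: {A}, {B,E}, {D}, {B,C,D,E}, {A,B,C,D}, {A,C,D}, {A,B,C,D,E}, {A,C,D,E}.
{A,B,C,E} is not among them.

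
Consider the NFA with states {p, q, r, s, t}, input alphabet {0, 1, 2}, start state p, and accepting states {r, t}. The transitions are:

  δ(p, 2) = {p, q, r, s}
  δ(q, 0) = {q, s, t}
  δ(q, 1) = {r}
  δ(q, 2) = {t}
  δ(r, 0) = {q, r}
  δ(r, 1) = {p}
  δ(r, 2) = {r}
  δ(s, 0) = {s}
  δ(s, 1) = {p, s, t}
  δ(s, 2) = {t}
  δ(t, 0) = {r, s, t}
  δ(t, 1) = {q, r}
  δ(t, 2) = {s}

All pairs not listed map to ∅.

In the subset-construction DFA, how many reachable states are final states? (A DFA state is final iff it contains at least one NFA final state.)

Start state of the DFA: {p}.
{p} --0--> ∅  [new]
{p} --1--> ∅  [seen]
{p} --2--> {p, q, r, s}  [new]
∅ --0--> ∅  [seen]
∅ --1--> ∅  [seen]
∅ --2--> ∅  [seen]
{p, q, r, s} --0--> {q, r, s, t}  [new]
{p, q, r, s} --1--> {p, r, s, t}  [new]
{p, q, r, s} --2--> {p, q, r, s, t}  [new]
{q, r, s, t} --0--> {q, r, s, t}  [seen]
{q, r, s, t} --1--> {p, q, r, s, t}  [seen]
{q, r, s, t} --2--> {r, s, t}  [new]
{p, r, s, t} --0--> {q, r, s, t}  [seen]
{p, r, s, t} --1--> {p, q, r, s, t}  [seen]
{p, r, s, t} --2--> {p, q, r, s, t}  [seen]
{p, q, r, s, t} --0--> {q, r, s, t}  [seen]
{p, q, r, s, t} --1--> {p, q, r, s, t}  [seen]
{p, q, r, s, t} --2--> {p, q, r, s, t}  [seen]
{r, s, t} --0--> {q, r, s, t}  [seen]
{r, s, t} --1--> {p, q, r, s, t}  [seen]
{r, s, t} --2--> {r, s, t}  [seen]
Reachable DFA states: {p}, ∅, {p, q, r, s}, {q, r, s, t}, {p, r, s, t}, {p, q, r, s, t}, {r, s, t}.
Accepting DFA states (contain an NFA accepting state): {p, q, r, s}, {q, r, s, t}, {p, r, s, t}, {p, q, r, s, t}, {r, s, t}.

5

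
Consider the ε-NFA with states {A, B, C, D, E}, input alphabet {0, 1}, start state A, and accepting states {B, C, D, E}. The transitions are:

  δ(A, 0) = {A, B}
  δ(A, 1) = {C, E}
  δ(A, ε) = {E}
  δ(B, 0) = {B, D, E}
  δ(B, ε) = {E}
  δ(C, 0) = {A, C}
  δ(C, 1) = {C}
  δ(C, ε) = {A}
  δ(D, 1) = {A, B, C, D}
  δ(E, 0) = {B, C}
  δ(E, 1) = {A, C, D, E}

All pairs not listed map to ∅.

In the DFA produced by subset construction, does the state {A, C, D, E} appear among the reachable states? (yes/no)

yes

Start state of the DFA: {A, E} (ε-closure of the NFA start).
{A, E} --0--> {A, B, C, E}  [new]
{A, E} --1--> {A, C, D, E}  [new]
{A, B, C, E} --0--> {A, B, C, D, E}  [new]
{A, B, C, E} --1--> {A, C, D, E}  [seen]
{A, C, D, E} --0--> {A, B, C, E}  [seen]
{A, C, D, E} --1--> {A, B, C, D, E}  [seen]
{A, B, C, D, E} --0--> {A, B, C, D, E}  [seen]
{A, B, C, D, E} --1--> {A, B, C, D, E}  [seen]
Reachable DFA states: {A, E}, {A, B, C, E}, {A, C, D, E}, {A, B, C, D, E}.
{A, C, D, E} is among them.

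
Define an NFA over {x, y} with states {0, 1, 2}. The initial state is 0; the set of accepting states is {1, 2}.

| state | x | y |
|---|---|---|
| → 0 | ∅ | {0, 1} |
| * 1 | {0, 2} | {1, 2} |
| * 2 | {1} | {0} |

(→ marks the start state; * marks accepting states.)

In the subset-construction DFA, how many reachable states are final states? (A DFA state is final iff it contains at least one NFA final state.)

5

Start state of the DFA: {0}.
{0} --x--> ∅  [new]
{0} --y--> {0, 1}  [new]
∅ --x--> ∅  [seen]
∅ --y--> ∅  [seen]
{0, 1} --x--> {0, 2}  [new]
{0, 1} --y--> {0, 1, 2}  [new]
{0, 2} --x--> {1}  [new]
{0, 2} --y--> {0, 1}  [seen]
{0, 1, 2} --x--> {0, 1, 2}  [seen]
{0, 1, 2} --y--> {0, 1, 2}  [seen]
{1} --x--> {0, 2}  [seen]
{1} --y--> {1, 2}  [new]
{1, 2} --x--> {0, 1, 2}  [seen]
{1, 2} --y--> {0, 1, 2}  [seen]
Reachable DFA states: {0}, ∅, {0, 1}, {0, 2}, {0, 1, 2}, {1}, {1, 2}.
Accepting DFA states (contain an NFA accepting state): {0, 1}, {0, 2}, {0, 1, 2}, {1}, {1, 2}.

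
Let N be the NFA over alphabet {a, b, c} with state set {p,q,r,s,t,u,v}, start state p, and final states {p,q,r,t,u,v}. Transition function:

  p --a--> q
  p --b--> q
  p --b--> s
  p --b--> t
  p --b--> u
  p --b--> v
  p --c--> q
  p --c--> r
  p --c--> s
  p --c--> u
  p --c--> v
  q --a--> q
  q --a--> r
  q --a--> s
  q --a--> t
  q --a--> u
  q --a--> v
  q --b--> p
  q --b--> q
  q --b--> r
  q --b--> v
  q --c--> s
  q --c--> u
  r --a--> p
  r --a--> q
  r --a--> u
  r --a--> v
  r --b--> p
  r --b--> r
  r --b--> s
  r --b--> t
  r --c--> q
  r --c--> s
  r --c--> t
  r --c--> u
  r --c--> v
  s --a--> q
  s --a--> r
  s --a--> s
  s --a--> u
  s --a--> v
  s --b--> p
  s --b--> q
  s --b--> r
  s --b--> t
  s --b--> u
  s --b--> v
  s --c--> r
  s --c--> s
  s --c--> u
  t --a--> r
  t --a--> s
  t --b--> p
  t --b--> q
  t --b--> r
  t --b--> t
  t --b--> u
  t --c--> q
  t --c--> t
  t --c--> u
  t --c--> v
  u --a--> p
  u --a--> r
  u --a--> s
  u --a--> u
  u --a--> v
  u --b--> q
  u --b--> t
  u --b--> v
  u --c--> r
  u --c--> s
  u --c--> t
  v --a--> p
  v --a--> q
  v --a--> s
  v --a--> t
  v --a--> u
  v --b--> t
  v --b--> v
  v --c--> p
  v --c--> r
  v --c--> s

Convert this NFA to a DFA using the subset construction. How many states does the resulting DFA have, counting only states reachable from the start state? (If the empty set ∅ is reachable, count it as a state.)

11

Start state of the DFA: {p}.
{p} --a--> {q}  [new]
{p} --b--> {q,s,t,u,v}  [new]
{p} --c--> {q,r,s,u,v}  [new]
{q} --a--> {q,r,s,t,u,v}  [new]
{q} --b--> {p,q,r,v}  [new]
{q} --c--> {s,u}  [new]
{q,s,t,u,v} --a--> {p,q,r,s,t,u,v}  [new]
{q,s,t,u,v} --b--> {p,q,r,t,u,v}  [new]
{q,s,t,u,v} --c--> {p,q,r,s,t,u,v}  [seen]
{q,r,s,u,v} --a--> {p,q,r,s,t,u,v}  [seen]
{q,r,s,u,v} --b--> {p,q,r,s,t,u,v}  [seen]
{q,r,s,u,v} --c--> {p,q,r,s,t,u,v}  [seen]
{q,r,s,t,u,v} --a--> {p,q,r,s,t,u,v}  [seen]
{q,r,s,t,u,v} --b--> {p,q,r,s,t,u,v}  [seen]
{q,r,s,t,u,v} --c--> {p,q,r,s,t,u,v}  [seen]
{p,q,r,v} --a--> {p,q,r,s,t,u,v}  [seen]
{p,q,r,v} --b--> {p,q,r,s,t,u,v}  [seen]
{p,q,r,v} --c--> {p,q,r,s,t,u,v}  [seen]
{s,u} --a--> {p,q,r,s,u,v}  [new]
{s,u} --b--> {p,q,r,t,u,v}  [seen]
{s,u} --c--> {r,s,t,u}  [new]
{p,q,r,s,t,u,v} --a--> {p,q,r,s,t,u,v}  [seen]
{p,q,r,s,t,u,v} --b--> {p,q,r,s,t,u,v}  [seen]
{p,q,r,s,t,u,v} --c--> {p,q,r,s,t,u,v}  [seen]
{p,q,r,t,u,v} --a--> {p,q,r,s,t,u,v}  [seen]
{p,q,r,t,u,v} --b--> {p,q,r,s,t,u,v}  [seen]
{p,q,r,t,u,v} --c--> {p,q,r,s,t,u,v}  [seen]
{p,q,r,s,u,v} --a--> {p,q,r,s,t,u,v}  [seen]
{p,q,r,s,u,v} --b--> {p,q,r,s,t,u,v}  [seen]
{p,q,r,s,u,v} --c--> {p,q,r,s,t,u,v}  [seen]
{r,s,t,u} --a--> {p,q,r,s,u,v}  [seen]
{r,s,t,u} --b--> {p,q,r,s,t,u,v}  [seen]
{r,s,t,u} --c--> {q,r,s,t,u,v}  [seen]
Reachable DFA states: {p}, {q}, {q,s,t,u,v}, {q,r,s,u,v}, {q,r,s,t,u,v}, {p,q,r,v}, {s,u}, {p,q,r,s,t,u,v}, {p,q,r,t,u,v}, {p,q,r,s,u,v}, {r,s,t,u}.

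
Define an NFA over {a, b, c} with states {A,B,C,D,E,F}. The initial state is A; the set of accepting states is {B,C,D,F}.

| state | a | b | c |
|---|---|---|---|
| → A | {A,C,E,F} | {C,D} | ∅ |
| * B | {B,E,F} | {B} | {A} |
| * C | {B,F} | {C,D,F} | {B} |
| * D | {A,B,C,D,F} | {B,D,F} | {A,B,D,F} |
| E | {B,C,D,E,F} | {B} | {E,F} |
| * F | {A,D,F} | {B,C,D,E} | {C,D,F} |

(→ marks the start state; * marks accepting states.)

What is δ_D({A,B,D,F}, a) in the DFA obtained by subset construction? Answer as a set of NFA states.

δ(A,a) = {A,C,E,F}; δ(B,a) = {B,E,F}; δ(D,a) = {A,B,C,D,F}; δ(F,a) = {A,D,F}.
Union: {A,B,C,D,E,F}.

{A,B,C,D,E,F}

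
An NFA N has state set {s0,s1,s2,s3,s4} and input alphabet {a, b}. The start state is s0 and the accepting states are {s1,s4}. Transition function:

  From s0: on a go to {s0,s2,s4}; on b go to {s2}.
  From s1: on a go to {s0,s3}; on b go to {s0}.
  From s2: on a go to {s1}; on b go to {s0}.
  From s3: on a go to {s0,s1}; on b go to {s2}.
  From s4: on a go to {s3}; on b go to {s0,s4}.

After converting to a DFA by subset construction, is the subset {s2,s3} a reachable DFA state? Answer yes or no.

Start state of the DFA: {s0}.
{s0} --a--> {s0,s2,s4}  [new]
{s0} --b--> {s2}  [new]
{s0,s2,s4} --a--> {s0,s1,s2,s3,s4}  [new]
{s0,s2,s4} --b--> {s0,s2,s4}  [seen]
{s2} --a--> {s1}  [new]
{s2} --b--> {s0}  [seen]
{s0,s1,s2,s3,s4} --a--> {s0,s1,s2,s3,s4}  [seen]
{s0,s1,s2,s3,s4} --b--> {s0,s2,s4}  [seen]
{s1} --a--> {s0,s3}  [new]
{s1} --b--> {s0}  [seen]
{s0,s3} --a--> {s0,s1,s2,s4}  [new]
{s0,s3} --b--> {s2}  [seen]
{s0,s1,s2,s4} --a--> {s0,s1,s2,s3,s4}  [seen]
{s0,s1,s2,s4} --b--> {s0,s2,s4}  [seen]
Reachable DFA states: {s0}, {s0,s2,s4}, {s2}, {s0,s1,s2,s3,s4}, {s1}, {s0,s3}, {s0,s1,s2,s4}.
{s2,s3} is not among them.

no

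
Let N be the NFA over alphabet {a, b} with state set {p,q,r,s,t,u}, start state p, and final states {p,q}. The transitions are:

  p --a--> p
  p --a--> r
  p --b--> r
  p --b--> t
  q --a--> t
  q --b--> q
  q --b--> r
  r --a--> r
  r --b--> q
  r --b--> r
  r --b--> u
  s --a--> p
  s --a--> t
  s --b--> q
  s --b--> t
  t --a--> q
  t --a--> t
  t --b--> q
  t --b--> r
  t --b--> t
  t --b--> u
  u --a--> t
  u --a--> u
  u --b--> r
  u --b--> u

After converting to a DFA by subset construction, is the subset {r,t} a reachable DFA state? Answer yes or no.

Start state of the DFA: {p}.
{p} --a--> {p,r}  [new]
{p} --b--> {r,t}  [new]
{p,r} --a--> {p,r}  [seen]
{p,r} --b--> {q,r,t,u}  [new]
{r,t} --a--> {q,r,t}  [new]
{r,t} --b--> {q,r,t,u}  [seen]
{q,r,t,u} --a--> {q,r,t,u}  [seen]
{q,r,t,u} --b--> {q,r,t,u}  [seen]
{q,r,t} --a--> {q,r,t}  [seen]
{q,r,t} --b--> {q,r,t,u}  [seen]
Reachable DFA states: {p}, {p,r}, {r,t}, {q,r,t,u}, {q,r,t}.
{r,t} is among them.

yes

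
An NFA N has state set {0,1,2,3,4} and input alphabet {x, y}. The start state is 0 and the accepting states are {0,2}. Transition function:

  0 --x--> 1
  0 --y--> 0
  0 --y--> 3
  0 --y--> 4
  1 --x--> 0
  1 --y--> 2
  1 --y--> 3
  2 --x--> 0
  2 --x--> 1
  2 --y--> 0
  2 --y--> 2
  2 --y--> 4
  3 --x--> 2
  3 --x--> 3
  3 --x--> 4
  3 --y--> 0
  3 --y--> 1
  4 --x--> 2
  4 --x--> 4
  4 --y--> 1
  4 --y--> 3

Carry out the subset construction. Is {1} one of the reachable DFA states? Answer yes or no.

Start state of the DFA: {0}.
{0} --x--> {1}  [new]
{0} --y--> {0,3,4}  [new]
{1} --x--> {0}  [seen]
{1} --y--> {2,3}  [new]
{0,3,4} --x--> {1,2,3,4}  [new]
{0,3,4} --y--> {0,1,3,4}  [new]
{2,3} --x--> {0,1,2,3,4}  [new]
{2,3} --y--> {0,1,2,4}  [new]
{1,2,3,4} --x--> {0,1,2,3,4}  [seen]
{1,2,3,4} --y--> {0,1,2,3,4}  [seen]
{0,1,3,4} --x--> {0,1,2,3,4}  [seen]
{0,1,3,4} --y--> {0,1,2,3,4}  [seen]
{0,1,2,3,4} --x--> {0,1,2,3,4}  [seen]
{0,1,2,3,4} --y--> {0,1,2,3,4}  [seen]
{0,1,2,4} --x--> {0,1,2,4}  [seen]
{0,1,2,4} --y--> {0,1,2,3,4}  [seen]
Reachable DFA states: {0}, {1}, {0,3,4}, {2,3}, {1,2,3,4}, {0,1,3,4}, {0,1,2,3,4}, {0,1,2,4}.
{1} is among them.

yes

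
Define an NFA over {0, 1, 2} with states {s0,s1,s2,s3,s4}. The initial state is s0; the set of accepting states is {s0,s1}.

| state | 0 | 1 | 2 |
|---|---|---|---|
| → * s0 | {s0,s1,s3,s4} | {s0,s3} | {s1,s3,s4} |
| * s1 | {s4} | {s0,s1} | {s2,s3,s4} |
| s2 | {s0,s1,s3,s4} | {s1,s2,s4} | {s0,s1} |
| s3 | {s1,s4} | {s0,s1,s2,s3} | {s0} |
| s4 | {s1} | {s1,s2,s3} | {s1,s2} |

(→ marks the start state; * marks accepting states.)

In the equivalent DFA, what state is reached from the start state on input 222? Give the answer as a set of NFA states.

Start: {s0}.
δ(s0,2) = {s1,s3,s4}.
Union: {s1,s3,s4}.
After 2: {s1,s3,s4}.
δ(s1,2) = {s2,s3,s4}; δ(s3,2) = {s0}; δ(s4,2) = {s1,s2}.
Union: {s0,s1,s2,s3,s4}.
After 2: {s0,s1,s2,s3,s4}.
δ(s0,2) = {s1,s3,s4}; δ(s1,2) = {s2,s3,s4}; δ(s2,2) = {s0,s1}; δ(s3,2) = {s0}; δ(s4,2) = {s1,s2}.
Union: {s0,s1,s2,s3,s4}.
After 2: {s0,s1,s2,s3,s4}.

{s0,s1,s2,s3,s4}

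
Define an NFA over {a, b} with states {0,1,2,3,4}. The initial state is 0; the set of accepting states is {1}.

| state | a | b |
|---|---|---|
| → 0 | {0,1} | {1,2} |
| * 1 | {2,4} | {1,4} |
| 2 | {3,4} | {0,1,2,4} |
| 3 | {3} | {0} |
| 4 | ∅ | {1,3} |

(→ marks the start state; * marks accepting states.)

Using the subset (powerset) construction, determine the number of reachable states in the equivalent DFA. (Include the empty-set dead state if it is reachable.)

10

Start state of the DFA: {0}.
{0} --a--> {0,1}  [new]
{0} --b--> {1,2}  [new]
{0,1} --a--> {0,1,2,4}  [new]
{0,1} --b--> {1,2,4}  [new]
{1,2} --a--> {2,3,4}  [new]
{1,2} --b--> {0,1,2,4}  [seen]
{0,1,2,4} --a--> {0,1,2,3,4}  [new]
{0,1,2,4} --b--> {0,1,2,3,4}  [seen]
{1,2,4} --a--> {2,3,4}  [seen]
{1,2,4} --b--> {0,1,2,3,4}  [seen]
{2,3,4} --a--> {3,4}  [new]
{2,3,4} --b--> {0,1,2,3,4}  [seen]
{0,1,2,3,4} --a--> {0,1,2,3,4}  [seen]
{0,1,2,3,4} --b--> {0,1,2,3,4}  [seen]
{3,4} --a--> {3}  [new]
{3,4} --b--> {0,1,3}  [new]
{3} --a--> {3}  [seen]
{3} --b--> {0}  [seen]
{0,1,3} --a--> {0,1,2,3,4}  [seen]
{0,1,3} --b--> {0,1,2,4}  [seen]
Reachable DFA states: {0}, {0,1}, {1,2}, {0,1,2,4}, {1,2,4}, {2,3,4}, {0,1,2,3,4}, {3,4}, {3}, {0,1,3}.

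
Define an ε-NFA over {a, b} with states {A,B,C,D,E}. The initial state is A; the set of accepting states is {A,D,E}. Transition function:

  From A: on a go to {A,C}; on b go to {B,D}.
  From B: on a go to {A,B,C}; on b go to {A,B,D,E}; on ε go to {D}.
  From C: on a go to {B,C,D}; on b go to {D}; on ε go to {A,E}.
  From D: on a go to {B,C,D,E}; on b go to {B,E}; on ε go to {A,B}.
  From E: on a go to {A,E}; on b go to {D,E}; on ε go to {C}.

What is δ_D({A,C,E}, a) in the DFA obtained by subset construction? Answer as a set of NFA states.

δ(A,a) = {A,C}; δ(C,a) = {B,C,D}; δ(E,a) = {A,E}.
Union: {A,B,C,D,E}.

{A,B,C,D,E}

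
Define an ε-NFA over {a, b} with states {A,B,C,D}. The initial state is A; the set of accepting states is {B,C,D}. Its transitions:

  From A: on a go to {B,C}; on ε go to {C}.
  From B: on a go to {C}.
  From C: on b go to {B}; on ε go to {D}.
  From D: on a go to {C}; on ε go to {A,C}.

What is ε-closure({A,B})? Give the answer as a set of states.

{A,B,C,D}

Begin with {A,B}.
A →ε {C}; add C.
C →ε {D}; add D.
ε-closure = {A,B,C,D}.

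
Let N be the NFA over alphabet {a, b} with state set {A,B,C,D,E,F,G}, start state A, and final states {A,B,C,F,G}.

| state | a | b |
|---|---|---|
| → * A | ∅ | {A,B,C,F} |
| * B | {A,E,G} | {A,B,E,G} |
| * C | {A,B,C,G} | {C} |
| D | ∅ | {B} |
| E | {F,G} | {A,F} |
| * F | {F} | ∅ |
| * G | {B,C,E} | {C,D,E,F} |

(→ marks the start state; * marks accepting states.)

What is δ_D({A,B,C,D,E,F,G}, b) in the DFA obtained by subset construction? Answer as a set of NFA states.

{A,B,C,D,E,F,G}

δ(A,b) = {A,B,C,F}; δ(B,b) = {A,B,E,G}; δ(C,b) = {C}; δ(D,b) = {B}; δ(E,b) = {A,F}; δ(F,b) = ∅; δ(G,b) = {C,D,E,F}.
Union: {A,B,C,D,E,F,G}.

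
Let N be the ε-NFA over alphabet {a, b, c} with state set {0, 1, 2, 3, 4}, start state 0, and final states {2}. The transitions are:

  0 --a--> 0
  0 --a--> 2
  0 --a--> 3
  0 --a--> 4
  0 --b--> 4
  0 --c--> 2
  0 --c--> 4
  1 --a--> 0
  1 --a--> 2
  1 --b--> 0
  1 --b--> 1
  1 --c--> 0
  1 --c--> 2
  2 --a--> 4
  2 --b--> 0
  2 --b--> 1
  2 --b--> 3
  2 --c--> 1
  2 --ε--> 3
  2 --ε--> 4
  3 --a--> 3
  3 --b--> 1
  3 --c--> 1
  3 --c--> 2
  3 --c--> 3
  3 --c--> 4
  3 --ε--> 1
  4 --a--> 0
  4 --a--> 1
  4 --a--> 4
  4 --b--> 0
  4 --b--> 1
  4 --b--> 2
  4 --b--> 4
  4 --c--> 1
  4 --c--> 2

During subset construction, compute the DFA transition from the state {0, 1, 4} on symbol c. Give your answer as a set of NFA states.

{0, 1, 2, 3, 4}

δ(0,c) = {2, 4}; δ(1,c) = {0, 2}; δ(4,c) = {1, 2}.
Union: {0, 1, 2, 4}.
ε-closure gives {0, 1, 2, 3, 4}.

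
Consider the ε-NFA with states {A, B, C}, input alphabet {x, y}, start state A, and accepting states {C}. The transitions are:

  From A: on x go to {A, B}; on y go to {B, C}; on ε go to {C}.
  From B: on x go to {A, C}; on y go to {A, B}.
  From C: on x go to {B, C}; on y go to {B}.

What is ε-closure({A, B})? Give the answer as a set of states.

Begin with {A, B}.
A →ε {C}; add C.
ε-closure = {A, B, C}.

{A, B, C}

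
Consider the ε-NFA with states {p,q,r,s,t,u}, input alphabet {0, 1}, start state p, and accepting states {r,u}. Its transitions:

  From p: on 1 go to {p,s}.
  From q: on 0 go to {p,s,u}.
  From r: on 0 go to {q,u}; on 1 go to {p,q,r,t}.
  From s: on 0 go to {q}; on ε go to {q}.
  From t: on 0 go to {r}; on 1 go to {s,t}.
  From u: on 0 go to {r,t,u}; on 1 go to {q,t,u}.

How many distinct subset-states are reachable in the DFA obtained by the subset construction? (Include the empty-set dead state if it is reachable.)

6

Start state of the DFA: {p} (ε-closure of the NFA start).
{p} --0--> ∅  [new]
{p} --1--> {p,q,s}  [new]
∅ --0--> ∅  [seen]
∅ --1--> ∅  [seen]
{p,q,s} --0--> {p,q,s,u}  [new]
{p,q,s} --1--> {p,q,s}  [seen]
{p,q,s,u} --0--> {p,q,r,s,t,u}  [new]
{p,q,s,u} --1--> {p,q,s,t,u}  [new]
{p,q,r,s,t,u} --0--> {p,q,r,s,t,u}  [seen]
{p,q,r,s,t,u} --1--> {p,q,r,s,t,u}  [seen]
{p,q,s,t,u} --0--> {p,q,r,s,t,u}  [seen]
{p,q,s,t,u} --1--> {p,q,s,t,u}  [seen]
Reachable DFA states: {p}, ∅, {p,q,s}, {p,q,s,u}, {p,q,r,s,t,u}, {p,q,s,t,u}.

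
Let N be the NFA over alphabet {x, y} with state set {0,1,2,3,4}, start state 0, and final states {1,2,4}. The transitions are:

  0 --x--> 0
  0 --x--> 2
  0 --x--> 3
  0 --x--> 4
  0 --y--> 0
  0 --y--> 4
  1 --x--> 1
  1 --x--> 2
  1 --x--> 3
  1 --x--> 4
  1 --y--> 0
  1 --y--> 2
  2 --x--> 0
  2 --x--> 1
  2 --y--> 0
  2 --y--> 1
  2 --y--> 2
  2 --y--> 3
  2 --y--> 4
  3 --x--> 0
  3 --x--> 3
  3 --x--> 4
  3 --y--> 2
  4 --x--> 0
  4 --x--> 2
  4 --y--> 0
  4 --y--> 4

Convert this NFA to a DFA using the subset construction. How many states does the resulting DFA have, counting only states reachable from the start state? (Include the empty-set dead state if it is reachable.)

Start state of the DFA: {0}.
{0} --x--> {0,2,3,4}  [new]
{0} --y--> {0,4}  [new]
{0,2,3,4} --x--> {0,1,2,3,4}  [new]
{0,2,3,4} --y--> {0,1,2,3,4}  [seen]
{0,4} --x--> {0,2,3,4}  [seen]
{0,4} --y--> {0,4}  [seen]
{0,1,2,3,4} --x--> {0,1,2,3,4}  [seen]
{0,1,2,3,4} --y--> {0,1,2,3,4}  [seen]
Reachable DFA states: {0}, {0,2,3,4}, {0,4}, {0,1,2,3,4}.

4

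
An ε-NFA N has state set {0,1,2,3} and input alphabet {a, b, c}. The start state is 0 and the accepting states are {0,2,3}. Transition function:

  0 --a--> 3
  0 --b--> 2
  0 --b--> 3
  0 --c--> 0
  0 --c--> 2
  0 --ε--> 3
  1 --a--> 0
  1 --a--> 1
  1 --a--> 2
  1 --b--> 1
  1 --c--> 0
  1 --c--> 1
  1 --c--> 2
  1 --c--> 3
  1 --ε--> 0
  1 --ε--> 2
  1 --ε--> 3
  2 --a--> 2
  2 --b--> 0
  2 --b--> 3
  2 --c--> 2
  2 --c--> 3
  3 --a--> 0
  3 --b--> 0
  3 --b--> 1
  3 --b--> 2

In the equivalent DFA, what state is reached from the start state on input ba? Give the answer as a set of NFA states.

Start: {0,3}.
δ(0,b) = {2,3}; δ(3,b) = {0,1,2}.
Union: {0,1,2,3}.
After b: {0,1,2,3}.
δ(0,a) = {3}; δ(1,a) = {0,1,2}; δ(2,a) = {2}; δ(3,a) = {0}.
Union: {0,1,2,3}.
After a: {0,1,2,3}.

{0,1,2,3}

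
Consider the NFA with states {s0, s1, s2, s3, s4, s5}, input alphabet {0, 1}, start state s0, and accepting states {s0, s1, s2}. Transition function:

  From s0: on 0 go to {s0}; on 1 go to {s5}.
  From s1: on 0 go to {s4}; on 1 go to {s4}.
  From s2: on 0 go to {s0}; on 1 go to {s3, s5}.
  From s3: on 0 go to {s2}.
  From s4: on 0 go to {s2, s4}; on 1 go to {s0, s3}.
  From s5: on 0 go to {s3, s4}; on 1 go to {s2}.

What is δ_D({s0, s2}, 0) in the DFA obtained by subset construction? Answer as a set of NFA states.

{s0}

δ(s0,0) = {s0}; δ(s2,0) = {s0}.
Union: {s0}.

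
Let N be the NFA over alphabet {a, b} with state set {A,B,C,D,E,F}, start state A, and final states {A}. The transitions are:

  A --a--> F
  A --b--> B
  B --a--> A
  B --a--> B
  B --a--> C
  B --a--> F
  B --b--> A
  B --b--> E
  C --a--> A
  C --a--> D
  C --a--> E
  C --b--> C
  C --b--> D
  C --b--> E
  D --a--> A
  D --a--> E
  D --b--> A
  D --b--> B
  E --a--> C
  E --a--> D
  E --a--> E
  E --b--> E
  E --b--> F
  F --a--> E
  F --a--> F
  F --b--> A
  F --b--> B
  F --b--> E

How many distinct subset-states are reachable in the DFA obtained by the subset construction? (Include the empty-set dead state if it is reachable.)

Start state of the DFA: {A}.
{A} --a--> {F}  [new]
{A} --b--> {B}  [new]
{F} --a--> {E,F}  [new]
{F} --b--> {A,B,E}  [new]
{B} --a--> {A,B,C,F}  [new]
{B} --b--> {A,E}  [new]
{E,F} --a--> {C,D,E,F}  [new]
{E,F} --b--> {A,B,E,F}  [new]
{A,B,E} --a--> {A,B,C,D,E,F}  [new]
{A,B,E} --b--> {A,B,E,F}  [seen]
{A,B,C,F} --a--> {A,B,C,D,E,F}  [seen]
{A,B,C,F} --b--> {A,B,C,D,E}  [new]
{A,E} --a--> {C,D,E,F}  [seen]
{A,E} --b--> {B,E,F}  [new]
{C,D,E,F} --a--> {A,C,D,E,F}  [new]
{C,D,E,F} --b--> {A,B,C,D,E,F}  [seen]
{A,B,E,F} --a--> {A,B,C,D,E,F}  [seen]
{A,B,E,F} --b--> {A,B,E,F}  [seen]
{A,B,C,D,E,F} --a--> {A,B,C,D,E,F}  [seen]
{A,B,C,D,E,F} --b--> {A,B,C,D,E,F}  [seen]
{A,B,C,D,E} --a--> {A,B,C,D,E,F}  [seen]
{A,B,C,D,E} --b--> {A,B,C,D,E,F}  [seen]
{B,E,F} --a--> {A,B,C,D,E,F}  [seen]
{B,E,F} --b--> {A,B,E,F}  [seen]
{A,C,D,E,F} --a--> {A,C,D,E,F}  [seen]
{A,C,D,E,F} --b--> {A,B,C,D,E,F}  [seen]
Reachable DFA states: {A}, {F}, {B}, {E,F}, {A,B,E}, {A,B,C,F}, {A,E}, {C,D,E,F}, {A,B,E,F}, {A,B,C,D,E,F}, {A,B,C,D,E}, {B,E,F}, {A,C,D,E,F}.

13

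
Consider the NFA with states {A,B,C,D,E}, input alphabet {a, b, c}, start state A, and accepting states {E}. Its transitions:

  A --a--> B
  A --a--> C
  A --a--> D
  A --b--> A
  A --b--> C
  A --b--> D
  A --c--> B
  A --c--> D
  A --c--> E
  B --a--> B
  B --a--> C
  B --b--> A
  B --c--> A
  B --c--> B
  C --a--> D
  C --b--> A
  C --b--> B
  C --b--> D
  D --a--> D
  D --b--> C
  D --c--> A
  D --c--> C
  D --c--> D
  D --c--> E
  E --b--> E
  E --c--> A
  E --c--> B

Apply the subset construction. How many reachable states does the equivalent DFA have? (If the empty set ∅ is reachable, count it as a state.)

9

Start state of the DFA: {A}.
{A} --a--> {B,C,D}  [new]
{A} --b--> {A,C,D}  [new]
{A} --c--> {B,D,E}  [new]
{B,C,D} --a--> {B,C,D}  [seen]
{B,C,D} --b--> {A,B,C,D}  [new]
{B,C,D} --c--> {A,B,C,D,E}  [new]
{A,C,D} --a--> {B,C,D}  [seen]
{A,C,D} --b--> {A,B,C,D}  [seen]
{A,C,D} --c--> {A,B,C,D,E}  [seen]
{B,D,E} --a--> {B,C,D}  [seen]
{B,D,E} --b--> {A,C,E}  [new]
{B,D,E} --c--> {A,B,C,D,E}  [seen]
{A,B,C,D} --a--> {B,C,D}  [seen]
{A,B,C,D} --b--> {A,B,C,D}  [seen]
{A,B,C,D} --c--> {A,B,C,D,E}  [seen]
{A,B,C,D,E} --a--> {B,C,D}  [seen]
{A,B,C,D,E} --b--> {A,B,C,D,E}  [seen]
{A,B,C,D,E} --c--> {A,B,C,D,E}  [seen]
{A,C,E} --a--> {B,C,D}  [seen]
{A,C,E} --b--> {A,B,C,D,E}  [seen]
{A,C,E} --c--> {A,B,D,E}  [new]
{A,B,D,E} --a--> {B,C,D}  [seen]
{A,B,D,E} --b--> {A,C,D,E}  [new]
{A,B,D,E} --c--> {A,B,C,D,E}  [seen]
{A,C,D,E} --a--> {B,C,D}  [seen]
{A,C,D,E} --b--> {A,B,C,D,E}  [seen]
{A,C,D,E} --c--> {A,B,C,D,E}  [seen]
Reachable DFA states: {A}, {B,C,D}, {A,C,D}, {B,D,E}, {A,B,C,D}, {A,B,C,D,E}, {A,C,E}, {A,B,D,E}, {A,C,D,E}.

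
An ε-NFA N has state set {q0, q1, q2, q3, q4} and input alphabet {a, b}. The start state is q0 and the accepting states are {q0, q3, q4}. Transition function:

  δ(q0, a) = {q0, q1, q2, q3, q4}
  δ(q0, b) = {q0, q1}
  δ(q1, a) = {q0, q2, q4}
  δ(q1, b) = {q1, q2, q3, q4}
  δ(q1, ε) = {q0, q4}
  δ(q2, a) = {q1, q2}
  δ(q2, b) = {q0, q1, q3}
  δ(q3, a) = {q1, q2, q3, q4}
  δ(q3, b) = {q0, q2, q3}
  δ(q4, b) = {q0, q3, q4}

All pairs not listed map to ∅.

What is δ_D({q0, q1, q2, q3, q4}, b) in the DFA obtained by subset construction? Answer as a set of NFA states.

{q0, q1, q2, q3, q4}

δ(q0,b) = {q0, q1}; δ(q1,b) = {q1, q2, q3, q4}; δ(q2,b) = {q0, q1, q3}; δ(q3,b) = {q0, q2, q3}; δ(q4,b) = {q0, q3, q4}.
Union: {q0, q1, q2, q3, q4}.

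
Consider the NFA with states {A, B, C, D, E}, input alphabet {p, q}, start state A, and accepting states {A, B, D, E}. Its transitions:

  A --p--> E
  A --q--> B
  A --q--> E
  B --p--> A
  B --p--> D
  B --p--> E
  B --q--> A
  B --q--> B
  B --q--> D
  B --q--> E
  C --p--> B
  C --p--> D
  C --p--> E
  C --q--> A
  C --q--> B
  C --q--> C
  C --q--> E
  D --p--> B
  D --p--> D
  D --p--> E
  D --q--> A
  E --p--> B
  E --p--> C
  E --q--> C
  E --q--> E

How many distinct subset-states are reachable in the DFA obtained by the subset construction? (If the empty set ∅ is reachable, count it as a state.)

9

Start state of the DFA: {A}.
{A} --p--> {E}  [new]
{A} --q--> {B, E}  [new]
{E} --p--> {B, C}  [new]
{E} --q--> {C, E}  [new]
{B, E} --p--> {A, B, C, D, E}  [new]
{B, E} --q--> {A, B, C, D, E}  [seen]
{B, C} --p--> {A, B, D, E}  [new]
{B, C} --q--> {A, B, C, D, E}  [seen]
{C, E} --p--> {B, C, D, E}  [new]
{C, E} --q--> {A, B, C, E}  [new]
{A, B, C, D, E} --p--> {A, B, C, D, E}  [seen]
{A, B, C, D, E} --q--> {A, B, C, D, E}  [seen]
{A, B, D, E} --p--> {A, B, C, D, E}  [seen]
{A, B, D, E} --q--> {A, B, C, D, E}  [seen]
{B, C, D, E} --p--> {A, B, C, D, E}  [seen]
{B, C, D, E} --q--> {A, B, C, D, E}  [seen]
{A, B, C, E} --p--> {A, B, C, D, E}  [seen]
{A, B, C, E} --q--> {A, B, C, D, E}  [seen]
Reachable DFA states: {A}, {E}, {B, E}, {B, C}, {C, E}, {A, B, C, D, E}, {A, B, D, E}, {B, C, D, E}, {A, B, C, E}.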